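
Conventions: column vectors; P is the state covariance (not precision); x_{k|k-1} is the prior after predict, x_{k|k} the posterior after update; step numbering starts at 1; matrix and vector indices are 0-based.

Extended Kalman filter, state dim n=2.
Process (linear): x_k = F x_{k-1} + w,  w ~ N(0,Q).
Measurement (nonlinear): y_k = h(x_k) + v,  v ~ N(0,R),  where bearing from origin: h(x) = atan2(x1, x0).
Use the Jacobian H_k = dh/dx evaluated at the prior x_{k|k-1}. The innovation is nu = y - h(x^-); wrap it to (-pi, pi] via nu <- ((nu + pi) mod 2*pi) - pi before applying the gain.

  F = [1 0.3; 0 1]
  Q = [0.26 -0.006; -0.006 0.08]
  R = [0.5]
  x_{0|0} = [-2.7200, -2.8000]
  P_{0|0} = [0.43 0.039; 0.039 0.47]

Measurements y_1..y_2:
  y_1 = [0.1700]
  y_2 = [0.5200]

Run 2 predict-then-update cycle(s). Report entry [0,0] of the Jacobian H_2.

step 1: x^-=[-3.5600, -2.8000]  P^-=[0.7557 0.1740; 0.1740 0.5500]  H_jac=[0.1365 -0.1735]  S=[0.5224]  K=[0.1396; -0.1372]  nu=[2.6451]  x^+=[-3.1906, -3.1630]  P^+=[0.7455 0.1840; 0.1840 0.5402]
step 2: x^-=[-4.1395, -3.1630]  P^-=[1.1645 0.3401; 0.3401 0.6202]  H_jac=[0.1165 -0.1525]  S=[0.5182]  K=[0.1618; -0.1061]  nu=[3.0091]  x^+=[-3.6526, -3.4822]  P^+=[1.1510 0.3490; 0.3490 0.6143]

H_jac[0,0] = 0.1165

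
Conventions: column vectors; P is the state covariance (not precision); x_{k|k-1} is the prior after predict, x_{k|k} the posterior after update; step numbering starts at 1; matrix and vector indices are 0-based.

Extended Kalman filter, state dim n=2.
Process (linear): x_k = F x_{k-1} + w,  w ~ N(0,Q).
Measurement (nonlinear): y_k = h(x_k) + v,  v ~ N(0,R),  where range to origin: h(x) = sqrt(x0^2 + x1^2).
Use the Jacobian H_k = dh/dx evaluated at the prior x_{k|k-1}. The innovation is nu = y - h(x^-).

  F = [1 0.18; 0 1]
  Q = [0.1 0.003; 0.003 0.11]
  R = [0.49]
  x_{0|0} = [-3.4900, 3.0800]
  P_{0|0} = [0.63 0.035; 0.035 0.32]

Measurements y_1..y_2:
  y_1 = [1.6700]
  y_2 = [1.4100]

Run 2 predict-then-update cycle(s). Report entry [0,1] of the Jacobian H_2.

step 1: x^-=[-2.9356, 3.0800]  P^-=[0.7530 0.0956; 0.0956 0.4300]  H_jac=[-0.6899 0.7239]  S=[0.9782]  K=[-0.4603; 0.2508]  nu=[-2.5849]  x^+=[-1.7457, 2.4318]  P^+=[0.5457 0.2085; 0.2085 0.3685]
step 2: x^-=[-1.3080, 2.4318]  P^-=[0.7327 0.2778; 0.2778 0.4785]  H_jac=[-0.4737 0.8807]  S=[0.7937]  K=[-0.1290; 0.3651]  nu=[-1.3513]  x^+=[-1.1337, 1.9385]  P^+=[0.7195 0.3152; 0.3152 0.3727]

H_jac[0,1] = 0.8807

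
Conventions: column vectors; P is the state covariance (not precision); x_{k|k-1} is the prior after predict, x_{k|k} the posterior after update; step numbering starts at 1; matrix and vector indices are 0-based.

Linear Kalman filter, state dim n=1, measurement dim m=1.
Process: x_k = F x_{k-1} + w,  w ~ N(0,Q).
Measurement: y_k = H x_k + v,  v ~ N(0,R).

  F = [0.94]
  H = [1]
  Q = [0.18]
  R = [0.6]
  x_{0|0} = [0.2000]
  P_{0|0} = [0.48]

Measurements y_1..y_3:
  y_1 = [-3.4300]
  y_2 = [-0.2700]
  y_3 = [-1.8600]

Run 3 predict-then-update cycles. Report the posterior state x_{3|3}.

step 1: x^-=[0.1880]  P^-=[0.6041]  S=[1.2041]  K=[0.5017]  nu=[-3.6180]  x^+=[-1.6272]  P^+=[0.3010]
step 2: x^-=[-1.5296]  P^-=[0.4460]  S=[1.0460]  K=[0.4264]  nu=[1.2596]  x^+=[-0.9925]  P^+=[0.2558]
step 3: x^-=[-0.9330]  P^-=[0.4060]  S=[1.0060]  K=[0.4036]  nu=[-0.9270]  x^+=[-1.3071]  P^+=[0.2422]

x_post = [-1.3071]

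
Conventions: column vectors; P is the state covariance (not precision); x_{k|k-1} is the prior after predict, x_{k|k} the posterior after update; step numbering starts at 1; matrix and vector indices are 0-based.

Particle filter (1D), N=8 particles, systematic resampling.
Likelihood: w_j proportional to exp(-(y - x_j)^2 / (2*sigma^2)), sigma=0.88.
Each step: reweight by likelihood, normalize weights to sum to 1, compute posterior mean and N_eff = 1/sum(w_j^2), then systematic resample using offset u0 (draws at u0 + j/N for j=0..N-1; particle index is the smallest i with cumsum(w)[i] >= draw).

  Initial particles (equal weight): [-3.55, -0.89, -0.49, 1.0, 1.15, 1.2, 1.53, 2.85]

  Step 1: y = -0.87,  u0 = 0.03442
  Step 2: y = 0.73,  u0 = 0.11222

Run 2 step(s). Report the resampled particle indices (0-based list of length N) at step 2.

step 1: w=[0.0044, 0.4578, 0.4171, 0.0479, 0.0329, 0.0288, 0.0111, 0.0001]  mean=-0.4902  Neff=2.5782  idx=[1, 1, 1, 1, 2, 2, 2, 3]
step 2: w=[0.0648, 0.0648, 0.0648, 0.0648, 0.1349, 0.1349, 0.1349, 0.3364]  mean=-0.0925  Neff=5.4207  idx=[1, 3, 4, 5, 6, 7, 7, 7]

resampled_idx = [1, 3, 4, 5, 6, 7, 7, 7]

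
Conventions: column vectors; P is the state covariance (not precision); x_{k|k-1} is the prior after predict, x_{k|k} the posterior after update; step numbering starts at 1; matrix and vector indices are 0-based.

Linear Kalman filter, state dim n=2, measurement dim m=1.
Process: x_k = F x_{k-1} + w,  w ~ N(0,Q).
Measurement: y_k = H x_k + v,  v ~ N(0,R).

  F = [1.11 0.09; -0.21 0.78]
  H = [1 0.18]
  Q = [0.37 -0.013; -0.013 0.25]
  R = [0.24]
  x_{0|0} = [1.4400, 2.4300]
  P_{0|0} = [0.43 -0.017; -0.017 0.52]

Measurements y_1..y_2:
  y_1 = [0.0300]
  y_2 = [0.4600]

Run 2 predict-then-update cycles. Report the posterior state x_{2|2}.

step 1: x^-=[1.8171, 1.5930]  P^-=[0.9006 -0.0911; -0.0911 0.5909]  S=[1.1270]  K=[0.7846; 0.0135]  nu=[-2.0738]  x^+=[0.1900, 1.5650]  P^+=[0.2069 -0.1031; -0.1031 0.5907]
step 2: x^-=[0.3517, 1.1808]  P^-=[0.6091 -0.1071; -0.1071 0.6523]  S=[0.8317]  K=[0.7092; 0.0125]  nu=[-0.1042]  x^+=[0.2778, 1.1795]  P^+=[0.1908 -0.1144; -0.1144 0.6521]

x_post = [0.2778, 1.1795]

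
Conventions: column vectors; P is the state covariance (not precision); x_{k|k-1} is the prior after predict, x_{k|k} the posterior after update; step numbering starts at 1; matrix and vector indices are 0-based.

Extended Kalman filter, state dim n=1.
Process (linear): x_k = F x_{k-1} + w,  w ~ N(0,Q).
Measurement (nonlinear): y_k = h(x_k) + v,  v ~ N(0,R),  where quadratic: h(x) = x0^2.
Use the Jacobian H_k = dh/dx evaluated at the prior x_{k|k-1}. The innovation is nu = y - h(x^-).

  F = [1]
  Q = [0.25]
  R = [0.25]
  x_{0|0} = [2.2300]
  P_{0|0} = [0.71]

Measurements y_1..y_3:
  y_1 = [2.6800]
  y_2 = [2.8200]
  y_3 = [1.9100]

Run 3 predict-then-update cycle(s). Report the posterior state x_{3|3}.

step 1: x^-=[2.2300]  P^-=[0.9600]  H_jac=[4.4600]  S=[19.3459]  K=[0.2213]  nu=[-2.2929]  x^+=[1.7225]  P^+=[0.0124]
step 2: x^-=[1.7225]  P^-=[0.2624]  H_jac=[3.4451]  S=[3.3644]  K=[0.2687]  nu=[-0.1471]  x^+=[1.6830]  P^+=[0.0195]
step 3: x^-=[1.6830]  P^-=[0.2695]  H_jac=[3.3660]  S=[3.3034]  K=[0.2746]  nu=[-0.9225]  x^+=[1.4297]  P^+=[0.0204]

x_post = [1.4297]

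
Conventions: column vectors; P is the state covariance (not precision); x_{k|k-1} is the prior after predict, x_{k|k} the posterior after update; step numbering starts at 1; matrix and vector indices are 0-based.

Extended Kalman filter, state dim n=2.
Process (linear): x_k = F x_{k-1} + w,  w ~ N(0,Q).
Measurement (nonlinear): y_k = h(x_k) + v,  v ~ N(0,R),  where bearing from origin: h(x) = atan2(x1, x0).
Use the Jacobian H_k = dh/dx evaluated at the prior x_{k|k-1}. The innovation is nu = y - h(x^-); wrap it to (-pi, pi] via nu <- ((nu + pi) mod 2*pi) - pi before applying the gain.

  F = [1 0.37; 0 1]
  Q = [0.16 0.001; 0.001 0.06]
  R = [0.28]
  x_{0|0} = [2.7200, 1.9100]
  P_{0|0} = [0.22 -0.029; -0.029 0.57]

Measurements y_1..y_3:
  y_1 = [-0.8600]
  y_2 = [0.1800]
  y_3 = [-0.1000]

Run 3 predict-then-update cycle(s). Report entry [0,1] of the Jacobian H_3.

step 1: x^-=[3.4267, 1.9100]  P^-=[0.4366 0.1829; 0.1829 0.6300]  H_jac=[-0.1241 0.2227]  S=[0.3078]  K=[-0.0437; 0.3819]  nu=[-1.3685]  x^+=[3.4865, 1.3873]  P^+=[0.4360 0.1880; 0.1880 0.5851]
step 2: x^-=[3.9998, 1.3873]  P^-=[0.8152 0.4055; 0.4055 0.6451]  H_jac=[-0.0774 0.2232]  S=[0.3030]  K=[0.0904; 0.3715]  nu=[-0.1539]  x^+=[3.9859, 1.3302]  P^+=[0.8128 0.3953; 0.3953 0.6033]
step 3: x^-=[4.4781, 1.3302]  P^-=[1.3479 0.6196; 0.6196 0.6633]  H_jac=[-0.0610 0.2052]  S=[0.2974]  K=[0.1512; 0.3306]  nu=[-0.3887]  x^+=[4.4193, 1.2017]  P^+=[1.3411 0.6047; 0.6047 0.6308]

H_jac[0,1] = 0.2052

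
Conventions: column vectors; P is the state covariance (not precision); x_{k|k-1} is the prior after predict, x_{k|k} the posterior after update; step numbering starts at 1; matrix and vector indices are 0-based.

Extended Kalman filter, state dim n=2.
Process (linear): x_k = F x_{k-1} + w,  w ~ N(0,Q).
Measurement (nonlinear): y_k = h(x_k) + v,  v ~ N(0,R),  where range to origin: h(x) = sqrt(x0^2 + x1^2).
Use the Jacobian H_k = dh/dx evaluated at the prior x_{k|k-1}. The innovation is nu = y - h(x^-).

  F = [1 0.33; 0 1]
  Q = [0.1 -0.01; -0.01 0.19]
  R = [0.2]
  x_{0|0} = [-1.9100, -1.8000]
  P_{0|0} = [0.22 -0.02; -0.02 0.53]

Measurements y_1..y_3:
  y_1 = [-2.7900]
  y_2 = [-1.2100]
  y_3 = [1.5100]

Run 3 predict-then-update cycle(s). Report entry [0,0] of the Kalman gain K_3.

K[0,0] = 0.2728

step 1: x^-=[-2.5040, -1.8000]  P^-=[0.3645 0.1449; 0.1449 0.7200]  H_jac=[-0.8120 -0.5837]  S=[0.8230]  K=[-0.4624; -0.6536]  nu=[-5.8738]  x^+=[0.2121, 2.0392]  P^+=[0.1885 -0.1038; -0.1038 0.3684]
step 2: x^-=[0.8851, 2.0392]  P^-=[0.2601 0.0077; 0.0077 0.5584]  H_jac=[0.3981 0.9173]  S=[0.7168]  K=[0.1544; 0.7189]  nu=[-3.4330]  x^+=[0.3550, -0.4289]  P^+=[0.2430 -0.0718; -0.0718 0.1879]
step 3: x^-=[0.2135, -0.4289]  P^-=[0.3161 -0.0198; -0.0198 0.3779]  H_jac=[0.4456 -0.8952]  S=[0.5815]  K=[0.2728; -0.5970]  nu=[1.0309]  x^+=[0.4947, -1.0444]  P^+=[0.2728 0.0749; 0.0749 0.1707]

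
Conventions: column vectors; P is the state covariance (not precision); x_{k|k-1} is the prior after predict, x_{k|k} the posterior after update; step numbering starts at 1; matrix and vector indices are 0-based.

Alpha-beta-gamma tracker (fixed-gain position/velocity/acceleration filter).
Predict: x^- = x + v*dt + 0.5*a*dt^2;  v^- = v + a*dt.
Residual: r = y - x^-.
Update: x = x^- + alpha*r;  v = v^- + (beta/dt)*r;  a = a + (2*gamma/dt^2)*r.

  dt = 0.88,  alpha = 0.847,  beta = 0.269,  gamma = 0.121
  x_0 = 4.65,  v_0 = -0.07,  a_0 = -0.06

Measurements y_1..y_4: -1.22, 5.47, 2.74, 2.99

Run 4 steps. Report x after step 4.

step 1: x_pred=4.5652  r=-5.7852  x^+=-0.3349  v^+=-1.8912  a^+=-1.8679
step 2: x_pred=-2.7224  r=8.1924  x^+=4.2166  v^+=-1.0307  a^+=0.6923
step 3: x_pred=3.5776  r=-0.8376  x^+=2.8682  v^+=-0.6775  a^+=0.4305
step 4: x_pred=2.4386  r=0.5514  x^+=2.9056  v^+=-0.1301  a^+=0.6028

x_post = 2.9056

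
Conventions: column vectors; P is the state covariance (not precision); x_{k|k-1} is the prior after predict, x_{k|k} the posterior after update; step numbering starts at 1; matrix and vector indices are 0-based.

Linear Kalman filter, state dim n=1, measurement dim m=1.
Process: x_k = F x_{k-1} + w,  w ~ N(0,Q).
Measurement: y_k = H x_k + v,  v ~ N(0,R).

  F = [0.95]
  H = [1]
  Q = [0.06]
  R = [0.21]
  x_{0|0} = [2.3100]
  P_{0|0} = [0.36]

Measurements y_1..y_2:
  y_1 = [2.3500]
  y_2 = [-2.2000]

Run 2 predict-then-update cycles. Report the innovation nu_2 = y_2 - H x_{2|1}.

step 1: x^-=[2.1945]  P^-=[0.3849]  S=[0.5949]  K=[0.6470]  nu=[0.1555]  x^+=[2.2951]  P^+=[0.1359]
step 2: x^-=[2.1804]  P^-=[0.1826]  S=[0.3926]  K=[0.4651]  nu=[-4.3804]  x^+=[0.1429]  P^+=[0.0977]

innov = [-4.3804]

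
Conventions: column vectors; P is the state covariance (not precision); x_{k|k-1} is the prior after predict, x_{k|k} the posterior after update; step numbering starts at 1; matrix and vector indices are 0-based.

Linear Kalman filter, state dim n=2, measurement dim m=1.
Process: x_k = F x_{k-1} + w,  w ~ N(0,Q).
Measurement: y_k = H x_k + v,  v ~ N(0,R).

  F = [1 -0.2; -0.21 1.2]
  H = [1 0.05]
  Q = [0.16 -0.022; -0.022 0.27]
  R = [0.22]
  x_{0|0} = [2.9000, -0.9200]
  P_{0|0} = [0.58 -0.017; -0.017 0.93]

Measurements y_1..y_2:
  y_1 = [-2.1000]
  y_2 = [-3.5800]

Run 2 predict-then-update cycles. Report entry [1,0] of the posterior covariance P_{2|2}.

P_post[1,0] = -0.2804

step 1: x^-=[3.0840, -1.7130]  P^-=[0.7840 -0.3881; -0.3881 1.6433]  S=[0.9693]  K=[0.7888; -0.3156]  nu=[-5.0983]  x^+=[-0.9376, -0.1038]  P^+=[0.1809 -0.1468; -0.1468 1.5468]
step 2: x^-=[-0.9169, 0.0724]  P^-=[0.4615 -0.6135; -0.6135 2.5793]  S=[0.6266]  K=[0.6875; -0.7733]  nu=[-2.6667]  x^+=[-2.7504, 2.1347]  P^+=[0.1653 -0.2804; -0.2804 2.2046]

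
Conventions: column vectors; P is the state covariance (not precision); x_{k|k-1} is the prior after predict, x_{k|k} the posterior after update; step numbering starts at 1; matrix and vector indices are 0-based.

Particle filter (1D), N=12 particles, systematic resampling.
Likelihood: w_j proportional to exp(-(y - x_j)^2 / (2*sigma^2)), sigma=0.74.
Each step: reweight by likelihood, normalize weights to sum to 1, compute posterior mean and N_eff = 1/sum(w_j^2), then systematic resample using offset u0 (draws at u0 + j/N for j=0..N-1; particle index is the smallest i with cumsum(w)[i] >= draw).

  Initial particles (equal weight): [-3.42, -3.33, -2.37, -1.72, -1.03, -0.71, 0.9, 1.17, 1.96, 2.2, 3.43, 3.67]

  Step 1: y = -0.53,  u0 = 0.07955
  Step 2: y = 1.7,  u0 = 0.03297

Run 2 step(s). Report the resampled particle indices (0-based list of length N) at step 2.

resampled_idx = [10, 10, 10, 10, 10, 11, 11, 11, 11, 11, 11, 11]

step 1: w=[0.0002, 0.0003, 0.0196, 0.1184, 0.3433, 0.4187, 0.0667, 0.0308, 0.0015, 0.0005, 0.0000, 0.0000]  mean=-0.8027  Neff=3.1951  idx=[3, 4, 4, 4, 4, 5, 5, 5, 5, 5, 6, 7]
step 2: w=[0.0000, 0.0008, 0.0008, 0.0008, 0.0008, 0.0037, 0.0037, 0.0037, 0.0037, 0.0037, 0.4097, 0.5687]  mean=1.0178  Neff=2.0351  idx=[10, 10, 10, 10, 10, 11, 11, 11, 11, 11, 11, 11]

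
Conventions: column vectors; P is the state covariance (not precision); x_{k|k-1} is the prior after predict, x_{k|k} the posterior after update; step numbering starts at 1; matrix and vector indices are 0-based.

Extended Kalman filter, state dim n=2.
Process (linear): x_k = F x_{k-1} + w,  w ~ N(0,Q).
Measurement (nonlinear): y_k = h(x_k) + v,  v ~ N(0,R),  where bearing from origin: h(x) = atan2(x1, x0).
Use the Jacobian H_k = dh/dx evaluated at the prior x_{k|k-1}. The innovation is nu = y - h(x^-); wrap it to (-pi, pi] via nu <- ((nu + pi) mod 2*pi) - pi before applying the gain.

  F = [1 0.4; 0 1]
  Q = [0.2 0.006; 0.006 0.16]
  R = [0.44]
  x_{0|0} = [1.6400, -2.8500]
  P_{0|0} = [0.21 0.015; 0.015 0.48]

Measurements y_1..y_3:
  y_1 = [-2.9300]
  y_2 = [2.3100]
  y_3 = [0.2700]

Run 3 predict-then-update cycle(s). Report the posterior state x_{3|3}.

x_post = [-2.8198, -3.4955]

step 1: x^-=[0.5000, -2.8500]  P^-=[0.4988 0.2130; 0.2130 0.6400]  H_jac=[0.3404 0.0597]  S=[0.5087]  K=[0.3588; 0.2176]  nu=[-1.5329]  x^+=[-0.0499, -3.1836]  P^+=[0.4333 0.1733; 0.1733 0.6159]
step 2: x^-=[-1.3234, -3.1836]  P^-=[0.8705 0.4256; 0.4256 0.7759]  H_jac=[0.2678 -0.1113]  S=[0.4867]  K=[0.3817; 0.0567]  nu=[-2.0084]  x^+=[-2.0900, -3.2976]  P^+=[0.7996 0.4151; 0.4151 0.7743]
step 3: x^-=[-3.4090, -3.2976]  P^-=[1.4556 0.7308; 0.7308 0.9343]  H_jac=[0.1466 -0.1515]  S=[0.4603]  K=[0.2230; -0.0749]  nu=[2.6428]  x^+=[-2.8198, -3.4955]  P^+=[1.4327 0.7385; 0.7385 0.9318]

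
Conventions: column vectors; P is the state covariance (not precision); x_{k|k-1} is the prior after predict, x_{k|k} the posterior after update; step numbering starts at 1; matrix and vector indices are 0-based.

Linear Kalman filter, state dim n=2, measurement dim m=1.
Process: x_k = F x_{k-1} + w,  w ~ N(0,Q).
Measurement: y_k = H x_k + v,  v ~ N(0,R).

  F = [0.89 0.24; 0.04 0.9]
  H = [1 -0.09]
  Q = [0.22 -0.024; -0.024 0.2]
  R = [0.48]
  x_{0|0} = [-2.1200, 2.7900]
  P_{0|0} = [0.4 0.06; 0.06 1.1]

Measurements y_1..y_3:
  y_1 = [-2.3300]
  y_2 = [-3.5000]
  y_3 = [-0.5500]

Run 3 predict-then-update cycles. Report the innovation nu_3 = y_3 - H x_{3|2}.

innov = [1.2387]

step 1: x^-=[-1.2172, 2.4262]  P^-=[0.6258 0.2765; 0.2765 1.0960]  S=[1.0649]  K=[0.5643; 0.1670]  nu=[-0.8944]  x^+=[-1.7219, 2.2768]  P^+=[0.2867 0.1761; 0.1761 1.0663]
step 2: x^-=[-0.9861, 1.9803]  P^-=[0.5838 0.3593; 0.3593 1.0768]  S=[1.0078]  K=[0.5472; 0.2603]  nu=[-2.3357]  x^+=[-2.2641, 1.3722]  P^+=[0.2820 0.2157; 0.2157 1.0085]
step 3: x^-=[-1.6857, 1.1444]  P^-=[0.5937 0.3787; 0.3787 1.0329]  S=[1.0139]  K=[0.5519; 0.2819]  nu=[1.2387]  x^+=[-1.0020, 1.4936]  P^+=[0.2848 0.2210; 0.2210 0.9523]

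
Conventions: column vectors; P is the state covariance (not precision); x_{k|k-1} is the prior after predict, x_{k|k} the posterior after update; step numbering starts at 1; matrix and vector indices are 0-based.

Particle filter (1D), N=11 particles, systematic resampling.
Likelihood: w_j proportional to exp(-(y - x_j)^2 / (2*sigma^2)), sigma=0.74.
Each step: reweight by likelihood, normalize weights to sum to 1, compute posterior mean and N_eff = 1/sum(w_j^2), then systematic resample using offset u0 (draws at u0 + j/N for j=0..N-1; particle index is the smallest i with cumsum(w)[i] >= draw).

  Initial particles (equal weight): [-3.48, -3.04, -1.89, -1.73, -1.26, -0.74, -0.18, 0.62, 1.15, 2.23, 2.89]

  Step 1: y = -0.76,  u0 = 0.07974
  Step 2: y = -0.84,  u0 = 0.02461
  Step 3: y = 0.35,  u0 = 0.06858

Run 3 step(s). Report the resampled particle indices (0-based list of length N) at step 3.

resampled_idx = [3, 4, 5, 6, 7, 8, 9, 9, 10, 10, 10]

step 1: w=[0.0003, 0.0025, 0.0893, 0.1214, 0.2282, 0.2866, 0.2109, 0.0504, 0.0103, 0.0001, 0.0000]  mean=-0.8820  Neff=4.9004  idx=[2, 3, 4, 4, 5, 5, 5, 5, 6, 6, 7]
step 2: w=[0.0457, 0.0606, 0.1064, 0.1064, 0.1238, 0.1238, 0.1238, 0.1238, 0.0839, 0.0839, 0.0178]  mean=-0.8449  Neff=9.6045  idx=[0, 2, 2, 3, 4, 5, 6, 6, 7, 8, 9]
step 3: w=[0.0029, 0.0266, 0.0266, 0.0266, 0.0958, 0.0958, 0.0958, 0.0958, 0.0958, 0.2193, 0.2193]  mean=-0.5392  Neff=6.9377  idx=[3, 4, 5, 6, 7, 8, 9, 9, 10, 10, 10]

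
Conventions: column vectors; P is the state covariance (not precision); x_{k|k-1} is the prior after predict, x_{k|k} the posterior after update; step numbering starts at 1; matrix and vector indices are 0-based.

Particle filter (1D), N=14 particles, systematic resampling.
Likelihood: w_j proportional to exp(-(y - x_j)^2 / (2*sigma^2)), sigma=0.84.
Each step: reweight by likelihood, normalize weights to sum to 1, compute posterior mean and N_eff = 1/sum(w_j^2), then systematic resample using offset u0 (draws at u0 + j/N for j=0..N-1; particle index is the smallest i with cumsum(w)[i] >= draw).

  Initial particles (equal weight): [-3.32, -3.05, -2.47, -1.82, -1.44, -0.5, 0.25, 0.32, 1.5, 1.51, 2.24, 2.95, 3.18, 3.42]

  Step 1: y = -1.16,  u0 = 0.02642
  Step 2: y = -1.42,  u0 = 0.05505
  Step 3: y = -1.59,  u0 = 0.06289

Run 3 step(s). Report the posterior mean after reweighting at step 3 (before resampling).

post_mean = -1.5371

step 1: w=[0.0111, 0.0241, 0.0899, 0.2228, 0.2869, 0.2228, 0.0741, 0.0642, 0.0020, 0.0019, 0.0001, 0.0000, 0.0000, 0.0000]  mean=-1.2173  Neff=5.0005  idx=[1, 2, 3, 3, 3, 4, 4, 4, 4, 5, 5, 5, 6, 7]
step 2: w=[0.0166, 0.0498, 0.0972, 0.0972, 0.0972, 0.1088, 0.1088, 0.1088, 0.1088, 0.0597, 0.0597, 0.0597, 0.0151, 0.0127]  mean=-1.4124  Neff=11.1726  idx=[1, 2, 3, 4, 4, 5, 6, 6, 7, 8, 8, 9, 10, 12]
step 3: w=[0.0512, 0.0853, 0.0853, 0.0853, 0.0853, 0.0872, 0.0872, 0.0872, 0.0872, 0.0872, 0.0872, 0.0382, 0.0382, 0.0080]  mean=-1.5371  Neff=12.4484  idx=[1, 1, 2, 3, 4, 5, 6, 6, 7, 8, 9, 10, 11, 12]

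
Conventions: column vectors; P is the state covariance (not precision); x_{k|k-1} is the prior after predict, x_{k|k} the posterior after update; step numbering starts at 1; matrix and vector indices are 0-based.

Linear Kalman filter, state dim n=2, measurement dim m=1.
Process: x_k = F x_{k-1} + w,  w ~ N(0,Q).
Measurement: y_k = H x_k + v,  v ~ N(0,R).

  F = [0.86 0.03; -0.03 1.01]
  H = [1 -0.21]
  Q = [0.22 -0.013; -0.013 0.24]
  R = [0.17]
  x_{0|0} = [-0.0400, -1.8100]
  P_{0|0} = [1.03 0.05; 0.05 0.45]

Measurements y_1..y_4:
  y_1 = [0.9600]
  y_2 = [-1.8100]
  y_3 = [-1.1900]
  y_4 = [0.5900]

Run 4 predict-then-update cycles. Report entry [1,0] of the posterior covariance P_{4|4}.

P_post[1,0] = 0.2573

step 1: x^-=[-0.0887, -1.8269]  P^-=[0.9848 0.0174; 0.0174 0.6969]  S=[1.1782]  K=[0.8327; -0.1094]  nu=[0.6651]  x^+=[0.4651, -1.8997]  P^+=[0.1678 0.1248; 0.1248 0.6828]
step 2: x^-=[0.3430, -1.9326]  P^-=[0.3511 0.1116; 0.1116 0.9292]  S=[0.5152]  K=[0.6360; -0.1620]  nu=[-2.5589]  x^+=[-1.2845, -1.5180]  P^+=[0.1427 0.1647; 0.1647 0.9156]
step 3: x^-=[-1.1502, -1.4947]  P^-=[0.3349 0.1540; 0.1540 1.1642]  S=[0.4915]  K=[0.6155; -0.1841]  nu=[-0.3537]  x^+=[-1.3679, -1.4296]  P^+=[0.1487 0.2097; 0.2097 1.1475]
step 4: x^-=[-1.2193, -1.4028]  P^-=[0.3418 0.1999; 0.1999 1.3980]  S=[0.4895]  K=[0.6125; -0.1914]  nu=[1.5147]  x^+=[-0.2915, -1.6928]  P^+=[0.1582 0.2573; 0.2573 1.3801]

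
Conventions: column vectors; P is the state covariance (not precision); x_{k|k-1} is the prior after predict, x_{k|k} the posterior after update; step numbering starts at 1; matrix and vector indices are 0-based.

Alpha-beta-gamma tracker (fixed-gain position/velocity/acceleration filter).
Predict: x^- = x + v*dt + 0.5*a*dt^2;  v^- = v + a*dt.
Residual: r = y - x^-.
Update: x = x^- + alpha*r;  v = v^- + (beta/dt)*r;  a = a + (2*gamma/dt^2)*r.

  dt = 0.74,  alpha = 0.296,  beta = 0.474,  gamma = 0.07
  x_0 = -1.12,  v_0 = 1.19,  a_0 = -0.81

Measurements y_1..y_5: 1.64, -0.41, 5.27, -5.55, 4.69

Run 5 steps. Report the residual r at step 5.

resid = 6.4893

step 1: x_pred=-0.4612  r=2.1012  x^+=0.1608  v^+=1.9365  a^+=-0.2728
step 2: x_pred=1.5191  r=-1.9291  x^+=0.9481  v^+=0.4990  a^+=-0.7660
step 3: x_pred=1.1076  r=4.1624  x^+=2.3396  v^+=2.5983  a^+=0.2982
step 4: x_pred=4.3440  r=-9.8940  x^+=1.4154  v^+=-3.5186  a^+=-2.2314
step 5: x_pred=-1.7993  r=6.4893  x^+=0.1216  v^+=-1.0131  a^+=-0.5723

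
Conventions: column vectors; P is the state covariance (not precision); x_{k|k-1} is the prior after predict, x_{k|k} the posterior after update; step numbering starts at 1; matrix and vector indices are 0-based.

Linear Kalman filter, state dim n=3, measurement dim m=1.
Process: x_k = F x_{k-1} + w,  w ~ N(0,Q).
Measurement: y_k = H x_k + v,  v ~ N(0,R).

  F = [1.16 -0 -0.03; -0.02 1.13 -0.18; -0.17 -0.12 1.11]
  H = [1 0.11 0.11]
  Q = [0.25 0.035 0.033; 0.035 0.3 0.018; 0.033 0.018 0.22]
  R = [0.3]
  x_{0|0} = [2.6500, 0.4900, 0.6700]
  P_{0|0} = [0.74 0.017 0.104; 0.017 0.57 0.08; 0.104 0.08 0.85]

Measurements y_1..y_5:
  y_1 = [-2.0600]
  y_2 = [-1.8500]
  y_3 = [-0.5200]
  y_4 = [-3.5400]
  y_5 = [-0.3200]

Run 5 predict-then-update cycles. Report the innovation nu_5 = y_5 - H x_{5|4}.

step 1: x^-=[3.0539, 0.3801, 0.2344]  P^-=[1.2393 0.0203 -0.0089; 0.0203 1.0231 -0.1269; -0.0089 -0.1269 1.2370]  S=[1.5661]  K=[0.7921; 0.0759; 0.0723]  nu=[-5.1815]  x^+=[-1.0505, -0.0134, -0.1403]  P^+=[0.2566 -0.0739 -0.0986; -0.0739 1.0141 -0.1355; -0.0986 -0.1355 1.2288]
step 2: x^-=[-1.2144, 0.0311, 0.0245]  P^-=[0.6033 -0.0360 -0.1762; -0.0360 1.6925 -0.5238; -0.1762 -0.5238 1.8263]  S=[0.8865]  K=[0.6542; 0.1044; -0.0371]  nu=[-0.6417]  x^+=[-1.6342, -0.0358, 0.0483]  P^+=[0.2239 -0.0966 -0.1546; -0.0966 1.6829 -0.5204; -0.1546 -0.5204 1.8251]
step 3: x^-=[-1.8971, -0.0165, 0.3357]  P^-=[0.5637 -0.0371 -0.2603; -0.0371 2.7230 -1.2211; -0.2603 -1.2211 2.6925]  S=[0.8342]  K=[0.6365; 0.1536; -0.1180]  nu=[1.3420]  x^+=[-1.0430, 0.1896, 0.1774]  P^+=[0.2257 -0.1186 -0.1976; -0.1186 2.7033 -1.2059; -0.1976 -1.2059 2.6809]
step 4: x^-=[-1.2152, 0.2032, 0.3515]  P^-=[0.5699 -0.0292 -0.3441; -0.0292 4.3334 -2.4013; -0.3441 -2.4013 3.9596]  S=[0.8300]  K=[0.6372; 0.2208; -0.2080]  nu=[-2.3858]  x^+=[-2.7353, -0.3237, 0.8478]  P^+=[0.2330 -0.1460 -0.2341; -0.1460 4.2929 -2.3631; -0.2341 -2.3631 3.9236]
step 5: x^-=[-3.1984, -0.4636, 1.4449]  P^-=[0.5833 -0.0118 -0.4344; -0.0118 6.8750 -4.3366; -0.4344 -4.3366 5.8348]  S=[0.8340]  K=[0.6406; 0.3207; -0.3232]  nu=[2.7705]  x^+=[-1.4238, 0.4248, 0.5494]  P^+=[0.2411 -0.1831 -0.2617; -0.1831 6.7893 -4.2502; -0.2617 -4.2502 5.7477]

innov = [2.7705]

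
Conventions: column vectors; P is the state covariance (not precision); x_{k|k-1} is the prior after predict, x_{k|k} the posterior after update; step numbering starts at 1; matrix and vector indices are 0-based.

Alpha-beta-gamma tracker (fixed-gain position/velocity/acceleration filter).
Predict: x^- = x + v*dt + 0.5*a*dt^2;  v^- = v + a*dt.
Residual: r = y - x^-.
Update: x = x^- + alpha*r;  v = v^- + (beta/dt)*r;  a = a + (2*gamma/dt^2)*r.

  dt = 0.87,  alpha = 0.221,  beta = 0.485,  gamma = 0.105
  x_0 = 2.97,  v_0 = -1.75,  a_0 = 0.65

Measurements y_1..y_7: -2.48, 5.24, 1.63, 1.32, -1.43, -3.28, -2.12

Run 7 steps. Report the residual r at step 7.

resid = 0.4387

step 1: x_pred=1.6935  r=-4.1735  x^+=0.7712  v^+=-3.5111  a^+=-0.5079
step 2: x_pred=-2.4757  r=7.7157  x^+=-0.7706  v^+=0.3483  a^+=1.6328
step 3: x_pred=0.1504  r=1.4796  x^+=0.4774  v^+=2.5937  a^+=2.0433
step 4: x_pred=3.5072  r=-2.1872  x^+=3.0238  v^+=3.1521  a^+=1.4365
step 5: x_pred=6.3097  r=-7.7397  x^+=4.5992  v^+=0.0871  a^+=-0.7109
step 6: x_pred=4.4060  r=-7.6860  x^+=2.7074  v^+=-4.8161  a^+=-2.8433
step 7: x_pred=-2.5587  r=0.4387  x^+=-2.4617  v^+=-7.0453  a^+=-2.7216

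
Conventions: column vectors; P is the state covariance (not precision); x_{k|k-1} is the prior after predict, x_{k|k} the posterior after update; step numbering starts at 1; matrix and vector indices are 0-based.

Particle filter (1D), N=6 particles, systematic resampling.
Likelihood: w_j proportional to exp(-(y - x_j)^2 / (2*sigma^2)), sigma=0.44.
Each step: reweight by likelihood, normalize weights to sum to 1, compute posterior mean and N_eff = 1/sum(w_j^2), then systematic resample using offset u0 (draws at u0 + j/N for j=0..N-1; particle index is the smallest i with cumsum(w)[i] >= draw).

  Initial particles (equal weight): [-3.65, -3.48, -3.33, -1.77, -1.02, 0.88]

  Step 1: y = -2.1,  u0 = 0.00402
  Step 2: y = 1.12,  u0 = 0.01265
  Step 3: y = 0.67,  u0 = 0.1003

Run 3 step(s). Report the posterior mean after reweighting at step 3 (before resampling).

post_mean = -1.7700

step 1: w=[0.0024, 0.0088, 0.0241, 0.9057, 0.0590, 0.0000]  mean=-1.7829  Neff=1.2130  idx=[1, 3, 3, 3, 3, 3]
step 2: w=[0.0000, 0.2000, 0.2000, 0.2000, 0.2000, 0.2000]  mean=-1.7700  Neff=5.0000  idx=[1, 1, 2, 3, 4, 5]
step 3: w=[0.1667, 0.1667, 0.1667, 0.1667, 0.1667, 0.1667]  mean=-1.7700  Neff=6.0000  idx=[0, 1, 2, 3, 4, 5]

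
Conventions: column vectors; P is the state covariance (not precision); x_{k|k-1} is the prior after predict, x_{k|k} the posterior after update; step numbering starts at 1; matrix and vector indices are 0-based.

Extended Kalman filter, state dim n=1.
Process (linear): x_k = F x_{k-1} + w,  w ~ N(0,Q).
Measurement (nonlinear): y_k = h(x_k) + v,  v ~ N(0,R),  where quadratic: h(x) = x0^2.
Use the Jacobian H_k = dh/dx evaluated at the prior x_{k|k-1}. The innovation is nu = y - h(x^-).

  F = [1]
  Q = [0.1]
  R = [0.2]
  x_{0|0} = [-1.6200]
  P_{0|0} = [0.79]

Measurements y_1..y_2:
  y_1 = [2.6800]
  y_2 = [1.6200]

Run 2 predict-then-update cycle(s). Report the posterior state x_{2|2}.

x_post = [-1.3572]

step 1: x^-=[-1.6200]  P^-=[0.8900]  H_jac=[-3.2400]  S=[9.5429]  K=[-0.3022]  nu=[0.0556]  x^+=[-1.6368]  P^+=[0.0187]
step 2: x^-=[-1.6368]  P^-=[0.1187]  H_jac=[-3.2736]  S=[1.4715]  K=[-0.2640]  nu=[-1.0591]  x^+=[-1.3572]  P^+=[0.0161]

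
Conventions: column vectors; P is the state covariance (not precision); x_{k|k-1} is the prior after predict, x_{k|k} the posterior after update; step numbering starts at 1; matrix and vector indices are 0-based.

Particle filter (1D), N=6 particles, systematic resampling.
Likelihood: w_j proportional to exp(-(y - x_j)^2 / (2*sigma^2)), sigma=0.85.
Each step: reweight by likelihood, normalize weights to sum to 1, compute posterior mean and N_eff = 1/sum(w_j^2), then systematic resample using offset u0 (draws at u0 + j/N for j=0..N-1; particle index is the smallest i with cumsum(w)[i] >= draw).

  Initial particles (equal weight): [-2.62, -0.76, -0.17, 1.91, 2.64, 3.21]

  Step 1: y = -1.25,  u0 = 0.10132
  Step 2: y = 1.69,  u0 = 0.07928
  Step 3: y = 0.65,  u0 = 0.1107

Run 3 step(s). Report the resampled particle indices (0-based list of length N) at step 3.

resampled_idx = [1, 2, 2, 3, 4, 5]

step 1: w=[0.1741, 0.5405, 0.2847, 0.0006, 0.0000, 0.0000]  mean=-0.9141  Neff=2.4781  idx=[0, 1, 1, 1, 2, 2]
step 2: w=[0.0000, 0.0684, 0.0684, 0.0684, 0.3974, 0.3974]  mean=-0.2911  Neff=3.0312  idx=[2, 4, 4, 4, 5, 5]
step 3: w=[0.0745, 0.1851, 0.1851, 0.1851, 0.1851, 0.1851]  mean=-0.2139  Neff=5.6540  idx=[1, 2, 2, 3, 4, 5]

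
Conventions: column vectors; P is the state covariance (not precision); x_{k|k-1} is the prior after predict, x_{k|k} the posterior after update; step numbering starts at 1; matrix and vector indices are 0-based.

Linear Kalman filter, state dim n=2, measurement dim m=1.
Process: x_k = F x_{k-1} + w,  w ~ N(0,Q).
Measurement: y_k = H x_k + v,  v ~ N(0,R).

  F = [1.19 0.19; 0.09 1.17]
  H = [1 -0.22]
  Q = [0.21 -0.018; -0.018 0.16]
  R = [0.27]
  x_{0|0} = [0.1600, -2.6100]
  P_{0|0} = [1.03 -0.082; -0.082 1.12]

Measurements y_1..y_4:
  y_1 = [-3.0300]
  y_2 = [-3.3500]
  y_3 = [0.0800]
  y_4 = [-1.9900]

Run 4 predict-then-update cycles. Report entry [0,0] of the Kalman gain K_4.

step 1: x^-=[-0.3055, -3.0393]  P^-=[1.6719 0.2257; 0.2257 1.6842]  S=[1.9241]  K=[0.8431; -0.0753]  nu=[-3.3931]  x^+=[-3.1663, -2.7839]  P^+=[0.3042 0.3478; 0.3478 1.6733]
step 2: x^-=[-4.2969, -3.5422]  P^-=[0.8584 0.8768; 0.8768 2.5264]  S=[0.8649]  K=[0.7695; 0.3711]  nu=[0.1676]  x^+=[-4.1679, -3.4800]  P^+=[0.3463 0.6298; 0.6298 2.4072]
step 3: x^-=[-5.6210, -4.4467]  P^-=[1.0721 1.4418; 1.4418 3.5907]  S=[0.8815]  K=[0.8564; 0.7395]  nu=[4.7227]  x^+=[-1.5765, -0.9540]  P^+=[0.4256 0.8836; 0.8836 3.1086]
step 4: x^-=[-2.0573, -1.2581]  P^-=[1.3245 1.9639; 1.9639 4.6049]  S=[0.9532]  K=[0.9362; 0.9975]  nu=[-0.2095]  x^+=[-2.2534, -1.4671]  P^+=[0.4890 1.0737; 1.0737 3.6564]

K[0,0] = 0.9362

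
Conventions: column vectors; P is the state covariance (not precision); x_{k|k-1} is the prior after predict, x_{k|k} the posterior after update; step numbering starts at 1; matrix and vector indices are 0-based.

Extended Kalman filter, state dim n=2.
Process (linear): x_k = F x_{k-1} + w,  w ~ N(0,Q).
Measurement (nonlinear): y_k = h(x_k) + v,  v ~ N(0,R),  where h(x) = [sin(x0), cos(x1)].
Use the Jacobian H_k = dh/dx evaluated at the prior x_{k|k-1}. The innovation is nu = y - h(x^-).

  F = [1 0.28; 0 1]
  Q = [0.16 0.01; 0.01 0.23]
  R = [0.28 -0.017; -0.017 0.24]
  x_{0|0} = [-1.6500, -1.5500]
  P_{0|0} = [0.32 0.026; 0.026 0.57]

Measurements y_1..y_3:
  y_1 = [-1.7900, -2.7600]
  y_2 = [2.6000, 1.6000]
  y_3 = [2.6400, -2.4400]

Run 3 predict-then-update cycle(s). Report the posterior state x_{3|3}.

step 1: x^-=[-2.0840, -1.5500]  P^-=[0.5392 0.1956; 0.1956 0.8000]  H_jac=[-0.4910 0.0000; 0.0000 0.9998]  S=[0.4100 -0.1130; -0.1130 1.0397]  K=[-0.6123 0.1215; -0.0229 0.7668]  nu=[-0.9188, -2.7808]  x^+=[-1.8594, -3.6614]  P^+=[0.3534 0.0396; 0.0396 0.1845]
step 2: x^-=[-2.8846, -3.6614]  P^-=[0.5500 0.1012; 0.1012 0.4145]  H_jac=[-0.9672 0.0000; 0.0000 -0.4967]  S=[0.7945 0.0316; 0.0316 0.3423]  K=[-0.6662 -0.0854; -0.0997 -0.5923]  nu=[2.8541, 2.4679]  x^+=[-4.9966, -5.4076]  P^+=[0.1914 0.0184; 0.0184 0.2828]
step 3: x^-=[-6.5107, -5.4076]  P^-=[0.3839 0.1076; 0.1076 0.5128]  H_jac=[0.9742 0.0000; 0.0000 -0.7679]  S=[0.6443 -0.0975; -0.0975 0.5424]  K=[0.5729 -0.0494; 0.0543 -0.7162]  nu=[2.8656, -3.0805]  x^+=[-4.7169, -3.0455]  P^+=[0.1655 0.0281; 0.0281 0.2250]

x_post = [-4.7169, -3.0455]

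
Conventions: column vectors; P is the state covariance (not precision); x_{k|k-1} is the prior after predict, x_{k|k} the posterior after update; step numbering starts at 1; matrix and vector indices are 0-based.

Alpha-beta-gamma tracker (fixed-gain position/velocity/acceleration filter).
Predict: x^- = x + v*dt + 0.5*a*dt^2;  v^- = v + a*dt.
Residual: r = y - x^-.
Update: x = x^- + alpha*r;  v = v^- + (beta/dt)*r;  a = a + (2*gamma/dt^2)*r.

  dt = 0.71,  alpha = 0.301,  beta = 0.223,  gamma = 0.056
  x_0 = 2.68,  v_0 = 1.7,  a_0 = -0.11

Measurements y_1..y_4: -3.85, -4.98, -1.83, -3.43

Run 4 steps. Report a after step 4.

step 1: x_pred=3.8593  r=-7.7093  x^+=1.5388  v^+=-0.7995  a^+=-1.8228
step 2: x_pred=0.5117  r=-5.4917  x^+=-1.1413  v^+=-3.8185  a^+=-3.0430
step 3: x_pred=-4.6194  r=2.7894  x^+=-3.7798  v^+=-5.1029  a^+=-2.4232
step 4: x_pred=-8.0137  r=4.5837  x^+=-6.6340  v^+=-5.3838  a^+=-1.4048

a_post = -1.4048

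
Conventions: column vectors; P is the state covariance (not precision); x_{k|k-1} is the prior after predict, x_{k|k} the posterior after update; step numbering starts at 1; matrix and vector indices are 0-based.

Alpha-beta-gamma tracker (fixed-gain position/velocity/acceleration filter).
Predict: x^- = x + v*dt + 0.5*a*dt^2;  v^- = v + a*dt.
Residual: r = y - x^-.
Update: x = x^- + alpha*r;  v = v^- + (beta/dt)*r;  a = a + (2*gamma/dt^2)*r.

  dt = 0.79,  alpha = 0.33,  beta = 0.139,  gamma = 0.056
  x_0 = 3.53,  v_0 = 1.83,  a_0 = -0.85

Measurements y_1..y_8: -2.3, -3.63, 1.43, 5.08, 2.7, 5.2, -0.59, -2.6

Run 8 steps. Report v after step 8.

v_post = 3.6893

step 1: x_pred=4.7105  r=-7.0105  x^+=2.3970  v^+=-0.0750  a^+=-2.1081
step 2: x_pred=1.6799  r=-5.3099  x^+=-0.0723  v^+=-2.6747  a^+=-3.0610
step 3: x_pred=-3.1405  r=4.5705  x^+=-1.6322  v^+=-4.2887  a^+=-2.2408
step 4: x_pred=-5.7195  r=10.7995  x^+=-2.1557  v^+=-4.1587  a^+=-0.3027
step 5: x_pred=-5.5355  r=8.2355  x^+=-2.8178  v^+=-2.9488  a^+=1.1752
step 6: x_pred=-4.7807  r=9.9807  x^+=-1.4870  v^+=-0.2643  a^+=2.9663
step 7: x_pred=-0.7702  r=0.1802  x^+=-0.7107  v^+=2.1108  a^+=2.9987
step 8: x_pred=1.8925  r=-4.4925  x^+=0.4100  v^+=3.6893  a^+=2.1924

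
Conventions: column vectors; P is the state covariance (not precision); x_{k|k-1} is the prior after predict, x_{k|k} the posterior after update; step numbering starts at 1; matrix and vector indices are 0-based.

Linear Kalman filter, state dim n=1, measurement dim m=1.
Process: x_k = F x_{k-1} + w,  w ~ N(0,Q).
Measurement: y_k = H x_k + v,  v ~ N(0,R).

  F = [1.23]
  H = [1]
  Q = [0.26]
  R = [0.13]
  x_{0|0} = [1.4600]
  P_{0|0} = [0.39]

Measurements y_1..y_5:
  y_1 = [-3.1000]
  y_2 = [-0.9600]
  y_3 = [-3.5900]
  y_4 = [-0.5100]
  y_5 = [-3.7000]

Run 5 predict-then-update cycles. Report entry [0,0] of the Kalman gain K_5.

step 1: x^-=[1.7958]  P^-=[0.8500]  S=[0.9800]  K=[0.8674]  nu=[-4.8958]  x^+=[-2.4506]  P^+=[0.1128]
step 2: x^-=[-3.0142]  P^-=[0.4306]  S=[0.5606]  K=[0.7681]  nu=[2.0542]  x^+=[-1.4364]  P^+=[0.0999]
step 3: x^-=[-1.7667]  P^-=[0.4111]  S=[0.5411]  K=[0.7597]  nu=[-1.8233]  x^+=[-3.1519]  P^+=[0.0988]
step 4: x^-=[-3.8769]  P^-=[0.4094]  S=[0.5394]  K=[0.7590]  nu=[3.3669]  x^+=[-1.3214]  P^+=[0.0987]
step 5: x^-=[-1.6253]  P^-=[0.4093]  S=[0.5393]  K=[0.7589]  nu=[-2.0747]  x^+=[-3.1999]  P^+=[0.0987]

K[0,0] = 0.7589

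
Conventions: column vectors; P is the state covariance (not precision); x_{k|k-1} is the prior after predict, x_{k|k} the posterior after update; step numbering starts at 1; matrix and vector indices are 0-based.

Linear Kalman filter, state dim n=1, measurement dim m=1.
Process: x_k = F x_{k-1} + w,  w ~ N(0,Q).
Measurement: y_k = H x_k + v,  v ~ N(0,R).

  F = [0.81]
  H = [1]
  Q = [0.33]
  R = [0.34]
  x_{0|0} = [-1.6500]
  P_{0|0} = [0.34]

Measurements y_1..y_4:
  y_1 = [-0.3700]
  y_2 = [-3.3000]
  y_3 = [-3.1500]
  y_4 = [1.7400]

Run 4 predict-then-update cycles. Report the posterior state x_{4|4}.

x_post = [0.1171]

step 1: x^-=[-1.3365]  P^-=[0.5531]  S=[0.8931]  K=[0.6193]  nu=[0.9665]  x^+=[-0.7380]  P^+=[0.2106]
step 2: x^-=[-0.5977]  P^-=[0.4681]  S=[0.8081]  K=[0.5793]  nu=[-2.7023]  x^+=[-2.1631]  P^+=[0.1970]
step 3: x^-=[-1.7521]  P^-=[0.4592]  S=[0.7992]  K=[0.5746]  nu=[-1.3979]  x^+=[-2.5553]  P^+=[0.1954]
step 4: x^-=[-2.0698]  P^-=[0.4582]  S=[0.7982]  K=[0.5740]  nu=[3.8098]  x^+=[0.1171]  P^+=[0.1952]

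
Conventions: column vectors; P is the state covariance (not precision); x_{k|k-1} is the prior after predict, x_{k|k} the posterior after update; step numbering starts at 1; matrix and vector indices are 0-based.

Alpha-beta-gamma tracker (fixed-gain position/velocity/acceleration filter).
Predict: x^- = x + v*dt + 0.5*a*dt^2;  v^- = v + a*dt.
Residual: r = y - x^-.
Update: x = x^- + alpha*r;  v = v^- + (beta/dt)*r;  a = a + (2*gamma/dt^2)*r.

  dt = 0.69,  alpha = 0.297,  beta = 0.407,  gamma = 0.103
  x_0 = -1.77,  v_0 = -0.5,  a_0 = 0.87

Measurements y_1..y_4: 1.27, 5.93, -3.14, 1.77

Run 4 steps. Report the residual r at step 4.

resid = -4.8394

step 1: x_pred=-1.9079  r=3.1779  x^+=-0.9641  v^+=1.9748  a^+=2.2450
step 2: x_pred=0.9330  r=4.9970  x^+=2.4171  v^+=6.4714  a^+=4.4071
step 3: x_pred=7.9315  r=-11.0715  x^+=4.6432  v^+=2.9817  a^+=-0.3833
step 4: x_pred=6.6094  r=-4.8394  x^+=5.1721  v^+=-0.1373  a^+=-2.4772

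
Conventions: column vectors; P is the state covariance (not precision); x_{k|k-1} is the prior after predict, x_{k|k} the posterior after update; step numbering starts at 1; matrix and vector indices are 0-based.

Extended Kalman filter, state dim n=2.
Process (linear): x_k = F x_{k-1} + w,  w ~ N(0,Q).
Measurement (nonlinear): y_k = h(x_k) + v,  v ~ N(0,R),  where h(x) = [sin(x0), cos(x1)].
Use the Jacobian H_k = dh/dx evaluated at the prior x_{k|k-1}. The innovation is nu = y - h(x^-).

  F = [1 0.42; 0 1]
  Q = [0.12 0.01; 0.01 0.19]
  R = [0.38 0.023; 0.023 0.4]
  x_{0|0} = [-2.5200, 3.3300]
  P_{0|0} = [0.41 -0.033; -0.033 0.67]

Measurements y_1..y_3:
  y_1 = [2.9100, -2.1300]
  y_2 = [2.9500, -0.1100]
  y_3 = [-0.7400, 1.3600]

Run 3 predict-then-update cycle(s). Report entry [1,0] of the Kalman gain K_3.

K[1,0] = -0.3288

step 1: x^-=[-1.1214, 3.3300]  P^-=[0.6205 0.2584; 0.2584 0.8600]  H_jac=[0.4344 0.0000; 0.0000 0.1873]  S=[0.4971 0.0440; 0.0440 0.4302]  K=[0.5371 0.0575; 0.1944 0.3545]  nu=[3.8107, -1.1477]  x^+=[0.8595, 3.6640]  P^+=[0.4729 0.1888; 0.1888 0.7811]
step 2: x^-=[2.3983, 3.6640]  P^-=[0.8893 0.5269; 0.5269 0.9711]  H_jac=[-0.7363 0.0000; 0.0000 0.4989]  S=[0.8621 -0.1706; -0.1706 0.6417]  K=[-0.7161 0.2193; -0.3173 0.6707]  nu=[2.2733, 0.7566]  x^+=[0.9363, 3.4501]  P^+=[0.3628 0.1428; 0.1428 0.5230]
step 3: x^-=[2.3853, 3.4501]  P^-=[0.6950 0.3725; 0.3725 0.7130]  H_jac=[-0.7274 0.0000; 0.0000 0.3036]  S=[0.7477 -0.0593; -0.0593 0.4657]  K=[-0.6635 0.1584; -0.3288 0.4230]  nu=[-1.4262, 2.3128]  x^+=[3.6980, 4.8974]  P^+=[0.3416 0.1584; 0.1584 0.5324]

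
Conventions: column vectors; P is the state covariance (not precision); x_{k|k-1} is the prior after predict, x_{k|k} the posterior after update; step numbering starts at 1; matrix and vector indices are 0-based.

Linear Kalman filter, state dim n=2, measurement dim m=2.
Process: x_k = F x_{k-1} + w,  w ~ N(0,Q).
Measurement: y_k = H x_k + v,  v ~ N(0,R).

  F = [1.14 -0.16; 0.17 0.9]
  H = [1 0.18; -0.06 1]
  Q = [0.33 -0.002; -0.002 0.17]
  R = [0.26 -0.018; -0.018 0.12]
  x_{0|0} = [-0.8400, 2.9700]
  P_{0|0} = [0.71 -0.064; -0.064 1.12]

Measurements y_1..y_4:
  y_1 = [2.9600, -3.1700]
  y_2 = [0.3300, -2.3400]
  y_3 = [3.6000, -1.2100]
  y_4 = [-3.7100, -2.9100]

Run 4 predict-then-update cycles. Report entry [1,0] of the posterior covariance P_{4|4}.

P_post[1,0] = -0.0094

step 1: x^-=[-1.4328, 2.5302]  P^-=[1.3047 -0.0896; -0.0896 1.0781]  S=[1.5674 0.0091; 0.0091 1.2136]  K=[0.8230 -0.1445; 0.0614 0.8924]  nu=[3.9374, -5.7862]  x^+=[2.6439, -2.3912]  P^+=[0.2200 -0.0190; -0.0190 0.1048]
step 2: x^-=[3.3966, -1.7026]  P^-=[0.6255 0.0066; 0.0066 0.2555]  S=[0.8961 -0.0030; -0.0030 0.3769]  K=[0.6990 -0.0765; 0.0610 0.6772]  nu=[-2.7601, -0.4336]  x^+=[1.5003, -2.1645]  P^+=[0.1850 -0.0107; -0.0107 0.0795]
step 3: x^-=[2.0566, -1.6930]  P^-=[0.5764 0.0118; 0.0118 0.2365]  S=[0.8483 0.0016; 0.0016 0.3572]  K=[0.6821 -0.0670; 0.0628 0.6599]  nu=[1.8481, 0.6064]  x^+=[3.2766, -1.1768]  P^+=[0.1803 -0.0095; -0.0095 0.0775]
step 4: x^-=[3.9236, -0.5021]  P^-=[0.5697 0.0123; 0.0123 0.2351]  S=[0.8418 0.0023; 0.0023 0.3556]  K=[0.6796 -0.0659; 0.0631 0.6585]  nu=[-7.5433, -2.1725]  x^+=[-1.0597, -2.4085]  P^+=[0.1796 -0.0094; -0.0094 0.0773]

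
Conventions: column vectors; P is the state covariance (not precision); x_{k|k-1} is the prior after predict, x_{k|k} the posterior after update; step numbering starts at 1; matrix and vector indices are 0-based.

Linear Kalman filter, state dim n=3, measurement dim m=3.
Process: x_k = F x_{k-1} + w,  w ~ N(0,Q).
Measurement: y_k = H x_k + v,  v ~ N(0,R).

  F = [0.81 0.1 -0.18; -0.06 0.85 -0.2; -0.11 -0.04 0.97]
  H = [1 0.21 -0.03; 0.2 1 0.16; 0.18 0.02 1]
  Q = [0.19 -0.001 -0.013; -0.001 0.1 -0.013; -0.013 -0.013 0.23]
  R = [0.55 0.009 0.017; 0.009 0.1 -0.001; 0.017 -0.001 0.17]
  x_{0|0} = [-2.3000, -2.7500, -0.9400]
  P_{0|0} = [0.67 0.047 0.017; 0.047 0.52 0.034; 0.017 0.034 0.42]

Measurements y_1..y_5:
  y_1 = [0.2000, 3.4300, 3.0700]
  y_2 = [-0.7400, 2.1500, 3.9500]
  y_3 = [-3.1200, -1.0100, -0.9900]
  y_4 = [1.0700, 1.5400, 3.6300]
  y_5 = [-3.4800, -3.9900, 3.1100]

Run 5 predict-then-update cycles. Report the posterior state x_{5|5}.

x_post = [-2.0338, -2.4920, 3.2957]

step 1: x^-=[-1.9688, -2.0115, -0.5488]  P^-=[0.6498 0.0494 -0.1329; 0.0494 0.4790 -0.0843; -0.1329 -0.0843 0.6283]  S=[1.2513 0.2672 -0.0299; 0.2672 0.6053 0.0266; -0.0299 0.0266 0.7686]  K=[0.5245 0.0296 -0.0001; -0.0549 0.8146 -0.1160; -0.1169 0.0002 0.7795]  nu=[2.5748, 5.9231, 4.0134]  x^+=[-0.4433, 2.2068, 2.2800]  P^+=[0.2968 -0.0447 -0.0437; -0.0447 0.0925 -0.0153; -0.0437 -0.0153 0.1387]
step 2: x^-=[-0.5488, 1.4464, 2.1721]  P^-=[0.3962 -0.0238 -0.0989; -0.0238 0.1821 -0.0482; -0.0989 -0.0482 0.3743]  S=[0.9511 0.0845 -0.0319; 0.0845 0.2763 0.0015; -0.0319 0.0015 0.5196]  K=[0.4119 0.0175 -0.0287; -0.0424 0.6275 -0.0983; -0.1035 -0.0011 0.6780]  nu=[-0.4298, 0.4658, 1.8478]  x^+=[-0.7706, 1.5752, 3.4689]  P^+=[0.2323 -0.0347 -0.0390; -0.0347 0.0715 -0.0132; -0.0390 -0.0132 0.1208]
step 3: x^-=[-1.0911, 0.6914, 3.3866]  P^-=[0.3533 -0.0174 -0.0864; -0.0174 0.1645 -0.0438; -0.0864 -0.0438 0.3556]  S=[0.9093 0.0809 -0.0255; 0.0809 0.2612 0.0050; -0.0255 0.0050 0.5042]  K=[0.3837 0.0327 -0.0268; -0.0359 0.6024 -0.0943; -0.0983 0.0017 0.6678]  nu=[-2.0725, -2.0250, -4.1940]  x^+=[-1.8401, -0.0584, 0.7860]  P^+=[0.2162 -0.0307 -0.0364; -0.0307 0.0682 -0.0131; -0.0364 -0.0131 0.1187]
step 4: x^-=[-1.6378, -0.0965, 0.9672]  P^-=[0.3425 -0.0146 -0.0826; -0.0146 0.1615 -0.0437; -0.0826 -0.0437 0.3529]  S=[0.8993 0.0816 -0.0234; 0.0816 0.2592 0.0056; -0.0234 0.0056 0.5025]  K=[0.3760 0.0391 -0.0252; -0.0338 0.5977 -0.0940; -0.0966 0.0015 0.6665]  nu=[2.7570, 1.8093, 2.9595]  x^+=[-0.6050, 0.6137, 2.6760]  P^+=[0.2118 -0.0294 -0.0355; -0.0294 0.0676 -0.0132; -0.0355 -0.0132 0.1183]
step 5: x^-=[-0.9104, 0.0227, 2.6378]  P^-=[0.3395 -0.0137 -0.0815; -0.0137 0.1609 -0.0439; -0.0815 -0.0439 0.3523]  S=[0.8967 0.0820 -0.0228; 0.0820 0.2588 0.0056; -0.0228 0.0056 0.5022]  K=[0.3738 0.0412 -0.0246; -0.0331 0.5967 -0.0941; -0.0961 0.0013 0.6662]  nu=[-2.4953, -4.2527, 0.6356]  x^+=[-2.0338, -2.4920, 3.2957]  P^+=[0.2106 -0.0290 -0.0352; -0.0290 0.0674 -0.0133; -0.0352 -0.0133 0.1182]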